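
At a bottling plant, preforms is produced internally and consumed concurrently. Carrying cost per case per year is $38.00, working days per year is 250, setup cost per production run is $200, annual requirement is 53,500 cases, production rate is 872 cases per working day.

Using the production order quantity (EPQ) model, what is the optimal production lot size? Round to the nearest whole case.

Daily demand d = 53,500/250 = 214.000; p = 872; 1 − d/p = 0.75459
EPQ = √(2DS / (H(1 − d/p)))
    = √(2 × 53,500 × 200 / (38 × 0.75459)) ≈ 863.89

864 cases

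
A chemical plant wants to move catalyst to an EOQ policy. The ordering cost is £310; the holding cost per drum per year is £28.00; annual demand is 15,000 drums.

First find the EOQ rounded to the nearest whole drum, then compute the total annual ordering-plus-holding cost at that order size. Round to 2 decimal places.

Q* = √(2·D·S / H) = √(2·15,000·310 / 28) = √332,142.9 ≈ 576.32 → Q = 576 drums
Orders/yr = 15,000/576 = 26.042; ordering cost = 26.042 × £310 = £8,072.92
Average inventory = 576/2 = 288; holding cost = 288 × £28 = £8,064.00
Total = £8,072.92 + £8,064.00 = £16,136.92

£16,136.92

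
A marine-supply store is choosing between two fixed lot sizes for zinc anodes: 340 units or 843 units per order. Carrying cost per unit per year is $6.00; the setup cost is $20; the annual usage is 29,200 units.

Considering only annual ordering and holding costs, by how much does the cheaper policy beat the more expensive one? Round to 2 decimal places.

For each Q, cost = (D/Q)·S + (Q/2)·H.
TC(340) = (29,200/340)×20 + (340/2)×6 = $2,737.65
TC(843) = (29,200/843)×20 + (843/2)×6 = $3,221.76
Lots of 340 are cheaper by $484.12.

$484.12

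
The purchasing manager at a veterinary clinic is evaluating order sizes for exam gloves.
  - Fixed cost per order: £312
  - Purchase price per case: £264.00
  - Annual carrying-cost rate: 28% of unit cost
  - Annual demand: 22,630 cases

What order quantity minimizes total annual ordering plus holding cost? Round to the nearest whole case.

437 cases

Holding cost per case per year: H = 28% × £264 = £73.9200
Q* = √(2·D·S / H) = √(2·22,630·312 / 73.92) = √191,032.5 ≈ 437.07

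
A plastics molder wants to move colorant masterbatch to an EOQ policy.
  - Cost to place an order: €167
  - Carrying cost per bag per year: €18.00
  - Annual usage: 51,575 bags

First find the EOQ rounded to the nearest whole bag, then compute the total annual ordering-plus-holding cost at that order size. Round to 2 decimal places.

€17,608.77

EOQ = √(2DS/H) = √(2 × 51,575 × 167 / 18)
    = √(957,002.78) ≈ 978.27 → Q = 978 bags
Orders/yr = 51,575/978 = 52.735; ordering cost = 52.735 × €167 = €8,806.77
Average inventory = 978/2 = 489; holding cost = 489 × €18 = €8,802.00
Total = €8,806.77 + €8,802.00 = €17,608.77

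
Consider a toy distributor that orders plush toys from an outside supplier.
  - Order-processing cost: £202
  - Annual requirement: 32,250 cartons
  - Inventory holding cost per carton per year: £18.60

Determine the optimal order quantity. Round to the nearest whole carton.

Q* = √(2·D·S / H) = √(2·32,250·202 / 18.6) = √700,483.9 ≈ 836.95

837 cartons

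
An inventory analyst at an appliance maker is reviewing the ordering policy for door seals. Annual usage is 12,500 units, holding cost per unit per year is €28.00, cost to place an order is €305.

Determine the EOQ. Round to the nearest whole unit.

2DS/H = 2·12,500·305/28 = 272,321.43
EOQ = √272,321.43 ≈ 521.84

522 units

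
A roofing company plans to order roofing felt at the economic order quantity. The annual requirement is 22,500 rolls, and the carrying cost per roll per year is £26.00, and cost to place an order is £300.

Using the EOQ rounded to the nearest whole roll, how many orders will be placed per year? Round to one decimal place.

31.2 orders per year

Q* = √(2·D·S / H) = √(2·22,500·300 / 26) = √519,230.8 ≈ 720.58 → Q = 721
N = D/Q = 22,500/721 ≈ 31.207 orders/yr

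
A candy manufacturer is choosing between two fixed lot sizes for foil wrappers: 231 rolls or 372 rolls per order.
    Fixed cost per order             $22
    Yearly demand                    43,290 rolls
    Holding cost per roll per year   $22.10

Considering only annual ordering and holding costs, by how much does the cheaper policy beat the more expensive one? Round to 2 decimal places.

$4.65

For each Q, cost = (D/Q)·S + (Q/2)·H.
TC(231) = (43,290/231)×22 + (231/2)×22.1 = $6,675.41
TC(372) = (43,290/372)×22 + (372/2)×22.1 = $6,670.76
Cheaper: Q = 372.  Difference = $4.65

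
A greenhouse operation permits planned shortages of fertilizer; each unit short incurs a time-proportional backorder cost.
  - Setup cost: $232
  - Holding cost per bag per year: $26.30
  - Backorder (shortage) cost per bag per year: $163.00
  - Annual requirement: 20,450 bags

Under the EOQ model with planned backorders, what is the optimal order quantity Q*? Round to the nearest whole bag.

647 bags

Q* = √(2DS/H) · √((H + b)/b)
   = √(2 × 20,450 × 232 / 26.3) · √((26.3 + 163) / 163)
   = 600.659 × 1.0777 ≈ 647.31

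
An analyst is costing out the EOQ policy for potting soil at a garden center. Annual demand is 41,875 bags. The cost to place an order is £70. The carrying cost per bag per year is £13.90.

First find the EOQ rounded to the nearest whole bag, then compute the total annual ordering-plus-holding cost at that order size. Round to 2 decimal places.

£9,027.11

EOQ = √(2DS/H) = √(2 × 41,875 × 70 / 13.9)
    = √(421,762.59) ≈ 649.43 → Q = 649 bags
Orders/yr = 41,875/649 = 64.522; ordering cost = 64.522 × £70 = £4,516.56
Average inventory = 649/2 = 324.5; holding cost = 324.5 × £13.9 = £4,510.55
Total = £4,516.56 + £4,510.55 = £9,027.11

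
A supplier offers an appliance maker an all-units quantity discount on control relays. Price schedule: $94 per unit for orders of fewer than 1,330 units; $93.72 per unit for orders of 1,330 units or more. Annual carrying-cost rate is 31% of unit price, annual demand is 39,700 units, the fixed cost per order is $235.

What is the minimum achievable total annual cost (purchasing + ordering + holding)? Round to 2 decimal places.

$3,747,019.04

H₁ = 31%×$94 = $29.1400;  H₂ = 31%×$93.72 = $29.0532
EOQ₁ = √(2×39,700×235/29.1400) = 800.20  (< 1,330, feasible at tier 1)
EOQ₂ = √(2×39,700×235/29.0532) = 801.40  (< 1,330 → use Q = 1,330 at tier-2 price)
TC(tier 1 (EOQ₁), Q≈800.2) = $3,755,117.87
TC(tier 2, Q≈1,330.0) = $3,747,019.04
Minimum at tier 2: $3,747,019.04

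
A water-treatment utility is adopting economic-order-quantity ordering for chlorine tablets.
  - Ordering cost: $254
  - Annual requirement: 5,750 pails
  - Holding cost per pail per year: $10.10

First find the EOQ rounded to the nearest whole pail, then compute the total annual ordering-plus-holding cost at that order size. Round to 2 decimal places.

$5,431.58

2DS/H = 2·5,750·254/10.1 = 289,207.92
EOQ = √289,207.92 ≈ 537.78 → Q = 538 pails
Ordering: D/Q × S = 5,750/538 × $254 = $2,714.68
Holding:  Q/2 × H = 538/2 × $10.1 = $2,716.90
Total = $2,714.68 + $2,716.90 = $5,431.58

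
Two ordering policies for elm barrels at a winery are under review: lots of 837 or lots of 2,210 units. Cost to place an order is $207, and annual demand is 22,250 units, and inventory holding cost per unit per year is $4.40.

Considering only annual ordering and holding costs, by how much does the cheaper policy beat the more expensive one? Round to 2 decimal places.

TC(Q) = (D/Q)S + (Q/2)H
TC(837) = (22,250/837)×207 + (837/2)×4.4 = $7,344.09
TC(2,210) = (22,250/2,210)×207 + (2,210/2)×4.4 = $6,946.05
Lots of 2,210 are cheaper by $398.04.

$398.04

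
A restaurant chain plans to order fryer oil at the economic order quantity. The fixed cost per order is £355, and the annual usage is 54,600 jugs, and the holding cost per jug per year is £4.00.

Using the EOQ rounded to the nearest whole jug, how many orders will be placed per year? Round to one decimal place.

EOQ = √(2DS/H) = √(2 × 54,600 × 355 / 4)
    = √(9,691,500.00) ≈ 3,113.12 → Q = 3,113
N = D/Q = 54,600/3,113 ≈ 17.539 orders/yr

17.5 orders per year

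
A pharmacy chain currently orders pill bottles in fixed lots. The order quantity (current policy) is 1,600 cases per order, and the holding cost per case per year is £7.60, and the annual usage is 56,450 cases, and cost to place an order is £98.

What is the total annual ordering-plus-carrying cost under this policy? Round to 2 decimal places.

Orders/yr = 56,450/1,600 = 35.281; ordering cost = 35.281 × £98 = £3,457.56
Average inventory = 1,600/2 = 800; holding cost = 800 × £7.6 = £6,080.00
Total = £3,457.56 + £6,080.00 = £9,537.56

£9,537.56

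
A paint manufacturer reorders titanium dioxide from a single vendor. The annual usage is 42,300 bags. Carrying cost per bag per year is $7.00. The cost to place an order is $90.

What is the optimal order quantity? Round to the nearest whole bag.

1,043 bags

EOQ = √(2DS/H) = √(2 × 42,300 × 90 / 7)
    = √(1,087,714.29) ≈ 1,042.94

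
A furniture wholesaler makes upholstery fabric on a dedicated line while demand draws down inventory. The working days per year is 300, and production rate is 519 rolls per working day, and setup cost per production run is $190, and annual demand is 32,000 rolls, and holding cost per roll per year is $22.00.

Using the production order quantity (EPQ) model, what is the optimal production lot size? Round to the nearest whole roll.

834 rolls

Daily demand d = 32,000/300 = 106.667; p = 519; 1 − d/p = 0.79448
EPQ = √(2DS / (H(1 − d/p)))
    = √(2 × 32,000 × 190 / (22 × 0.79448)) ≈ 834.09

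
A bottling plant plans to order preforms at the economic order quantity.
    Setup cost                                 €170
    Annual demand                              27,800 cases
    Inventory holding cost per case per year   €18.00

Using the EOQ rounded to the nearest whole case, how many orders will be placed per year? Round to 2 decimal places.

Optimal lot size Q* = (2 × 27,800 × €170 / €18)^½ ≈ 724.65 → Q = 725
N = D/Q = 27,800/725 ≈ 38.345 orders/yr

38.34 orders per year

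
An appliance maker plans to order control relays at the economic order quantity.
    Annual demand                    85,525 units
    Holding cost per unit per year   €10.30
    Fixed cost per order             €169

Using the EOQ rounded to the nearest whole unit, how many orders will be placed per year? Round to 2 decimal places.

Q* = √(2·D·S / H) = √(2·85,525·169 / 10.3) = √2,806,548.5 ≈ 1,675.28 → Q = 1,675
N = D/Q = 85,525/1,675 ≈ 51.060 orders/yr

51.06 orders per year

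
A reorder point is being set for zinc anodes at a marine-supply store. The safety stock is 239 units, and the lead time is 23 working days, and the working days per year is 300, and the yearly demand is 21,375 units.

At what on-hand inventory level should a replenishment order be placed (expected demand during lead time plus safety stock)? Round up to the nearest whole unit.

1,878 units

Daily demand d = 21,375 / 300 = 71.250 units/day
Demand during lead time = 71.250 × 23 = 1,638.75
Reorder point = 1,638.75 + 239 = 1,877.75 → round up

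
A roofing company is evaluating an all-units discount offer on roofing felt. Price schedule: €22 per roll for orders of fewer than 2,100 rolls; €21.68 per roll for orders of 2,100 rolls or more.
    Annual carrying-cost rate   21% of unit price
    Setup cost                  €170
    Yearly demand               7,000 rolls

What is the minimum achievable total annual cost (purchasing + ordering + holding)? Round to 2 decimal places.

€157,107.11

H₁ = 21%×€22 = €4.6200;  H₂ = 21%×€21.68 = €4.5528
EOQ₁ = √(2×7,000×170/4.6200) = 717.74  (< 2,100, feasible at tier 1)
EOQ₂ = √(2×7,000×170/4.5528) = 723.02  (< 2,100 → use Q = 2,100 at tier-2 price)
TC(tier 1 (EOQ₁), Q≈717.7) = €157,315.96
TC(tier 2, Q≈2,100.0) = €157,107.11
Minimum at tier 2: €157,107.11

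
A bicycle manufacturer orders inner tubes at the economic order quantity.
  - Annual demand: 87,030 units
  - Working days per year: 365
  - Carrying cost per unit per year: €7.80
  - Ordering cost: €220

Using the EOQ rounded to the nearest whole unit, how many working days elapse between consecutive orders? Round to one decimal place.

9.3 days

2DS/H = 2·87,030·220/7.8 = 4,909,384.62
EOQ = √4,909,384.62 ≈ 2,215.71 → Q = 2,216 units
Days between orders = 365 / (D/Q) = 365 / 39.273 ≈ 9.294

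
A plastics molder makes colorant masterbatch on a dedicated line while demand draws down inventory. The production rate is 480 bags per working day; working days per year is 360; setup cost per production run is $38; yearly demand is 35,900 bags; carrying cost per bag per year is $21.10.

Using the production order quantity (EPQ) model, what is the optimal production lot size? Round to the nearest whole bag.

d = 35,900/360 = 99.7222 bags/day;  effective holding cost H(1 − d/p) = 21.1·(1 − 99.7222/480) = 16.71638
Q* = √(2DS / H_eff) = √(2·35,900·38 / 16.71638) ≈ 404.00

404 bags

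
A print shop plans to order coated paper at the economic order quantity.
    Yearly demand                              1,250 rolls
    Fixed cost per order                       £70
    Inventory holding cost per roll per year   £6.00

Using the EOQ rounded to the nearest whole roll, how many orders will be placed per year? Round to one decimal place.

EOQ = √(2DS/H) = √(2 × 1,250 × 70 / 6)
    = √(29,166.67) ≈ 170.78 → Q = 171
Orders per year = D/Q = 1,250 / 171 = 7.310

7.3 orders per year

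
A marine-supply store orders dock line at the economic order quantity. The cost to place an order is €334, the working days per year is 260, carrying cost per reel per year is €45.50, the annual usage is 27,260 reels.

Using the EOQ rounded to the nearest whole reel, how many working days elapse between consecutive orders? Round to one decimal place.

2DS/H = 2·27,260·334/45.5 = 400,212.75
EOQ = √400,212.75 ≈ 632.62 → Q = 633 reels
T = Q/D × 260 days = 633/27,260 × 260 = 6.037 days

6.0 days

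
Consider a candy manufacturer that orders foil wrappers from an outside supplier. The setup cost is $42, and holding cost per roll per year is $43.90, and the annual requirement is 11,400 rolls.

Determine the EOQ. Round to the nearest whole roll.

Q* = √(2·D·S / H) = √(2·11,400·42 / 43.9) = √21,813.2 ≈ 147.69

148 rolls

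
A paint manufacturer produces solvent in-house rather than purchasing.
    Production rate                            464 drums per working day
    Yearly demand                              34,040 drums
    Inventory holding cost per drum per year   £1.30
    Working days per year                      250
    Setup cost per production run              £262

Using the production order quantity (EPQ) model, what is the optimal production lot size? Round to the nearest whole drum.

4,407 drums

Daily demand d = 34,040/250 = 136.160; p = 464; 1 − d/p = 0.70655
EPQ = √(2DS / (H(1 − d/p)))
    = √(2 × 34,040 × 262 / (1.3 × 0.70655)) ≈ 4,406.73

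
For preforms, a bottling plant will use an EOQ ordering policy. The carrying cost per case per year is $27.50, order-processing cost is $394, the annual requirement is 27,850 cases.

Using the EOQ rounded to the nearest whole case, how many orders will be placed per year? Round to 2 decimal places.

31.19 orders per year

2DS/H = 2·27,850·394/27.5 = 798,029.09
EOQ = √798,029.09 ≈ 893.32 → Q = 893
N = D/Q = 27,850/893 ≈ 31.187 orders/yr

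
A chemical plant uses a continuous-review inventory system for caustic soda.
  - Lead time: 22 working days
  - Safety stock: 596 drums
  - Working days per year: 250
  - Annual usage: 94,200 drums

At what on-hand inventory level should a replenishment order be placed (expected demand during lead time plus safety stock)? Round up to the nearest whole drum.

Daily demand d = 94,200 / 250 = 376.800 drums/day
Demand during lead time = 376.800 × 22 = 8,289.60
Reorder point = 8,289.60 + 596 = 8,885.60 → round up

8,886 drums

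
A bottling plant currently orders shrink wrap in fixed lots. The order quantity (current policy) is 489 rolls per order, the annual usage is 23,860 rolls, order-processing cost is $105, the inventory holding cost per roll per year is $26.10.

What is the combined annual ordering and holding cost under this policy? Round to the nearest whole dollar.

$11,505

Annual ordering cost = (D/Q)·S = (23,860/489) × 105 = $5,123.31
Annual holding cost  = (Q/2)·H = (489/2) × 26.1 = $6,381.45
Total = $5,123.31 + $6,381.45 = $11,504.76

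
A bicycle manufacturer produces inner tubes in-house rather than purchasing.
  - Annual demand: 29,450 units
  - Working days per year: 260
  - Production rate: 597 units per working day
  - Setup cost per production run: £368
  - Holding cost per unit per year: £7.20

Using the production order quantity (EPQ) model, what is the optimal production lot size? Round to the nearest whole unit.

1,928 units

d = 29,450/260 = 113.2692 units/day;  effective holding cost H(1 − d/p) = 7.2·(1 − 113.2692/597) = 5.83394
Q* = √(2DS / H_eff) = √(2·29,450·368 / 5.83394) ≈ 1,927.53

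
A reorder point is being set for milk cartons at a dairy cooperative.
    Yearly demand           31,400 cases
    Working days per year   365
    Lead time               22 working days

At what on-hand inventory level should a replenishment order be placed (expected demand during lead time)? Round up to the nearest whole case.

1,893 cases

Daily demand d = 31,400 / 365 = 86.027 cases/day
Demand during lead time = 86.027 × 22 = 1,892.60
Reorder point = 1,892.60 → round up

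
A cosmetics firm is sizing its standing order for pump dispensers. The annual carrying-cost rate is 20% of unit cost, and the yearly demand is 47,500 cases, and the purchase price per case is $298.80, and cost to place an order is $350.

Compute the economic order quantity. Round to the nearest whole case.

746 cases

H = i·C = 0.2 × $298.8 = $59.7600 per case-year
Optimal lot size Q* = (2 × 47,500 × $350 / $59.76)^½ ≈ 745.92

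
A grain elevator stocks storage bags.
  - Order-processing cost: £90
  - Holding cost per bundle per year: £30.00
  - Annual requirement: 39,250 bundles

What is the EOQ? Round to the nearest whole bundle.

2DS/H = 2·39,250·90/30 = 235,500.00
EOQ = √235,500.00 ≈ 485.28

485 bundles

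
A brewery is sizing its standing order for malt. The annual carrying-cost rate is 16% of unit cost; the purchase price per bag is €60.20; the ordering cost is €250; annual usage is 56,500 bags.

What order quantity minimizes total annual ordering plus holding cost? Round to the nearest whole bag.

Carrying cost H = €60.2 × 16% = €9.6320/bag/yr
2DS/H = 2·56,500·250/9.632 = 2,932,931.89
EOQ = √2,932,931.89 ≈ 1,712.58

1,713 bags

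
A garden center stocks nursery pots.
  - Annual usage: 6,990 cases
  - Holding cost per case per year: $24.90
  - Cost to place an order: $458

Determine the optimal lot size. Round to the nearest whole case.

EOQ = √(2DS/H) = √(2 × 6,990 × 458 / 24.9)
    = √(257,142.17) ≈ 507.09

507 cases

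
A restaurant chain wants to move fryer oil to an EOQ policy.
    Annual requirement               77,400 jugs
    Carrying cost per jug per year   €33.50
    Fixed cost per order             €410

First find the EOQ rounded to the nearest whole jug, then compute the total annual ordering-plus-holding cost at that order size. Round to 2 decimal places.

€46,110.50

Q* = √(2·D·S / H) = √(2·77,400·410 / 33.5) = √1,894,567.2 ≈ 1,376.43 → Q = 1,376 jugs
Orders/yr = 77,400/1,376 = 56.250; ordering cost = 56.250 × €410 = €23,062.50
Average inventory = 1,376/2 = 688; holding cost = 688 × €33.5 = €23,048.00
Total = €23,062.50 + €23,048.00 = €46,110.50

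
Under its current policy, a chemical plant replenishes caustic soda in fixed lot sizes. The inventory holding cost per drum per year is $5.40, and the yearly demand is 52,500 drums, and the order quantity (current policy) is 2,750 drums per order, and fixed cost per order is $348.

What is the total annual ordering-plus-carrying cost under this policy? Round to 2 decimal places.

$14,068.64

Ordering: D/Q × S = 52,500/2,750 × $348 = $6,643.64
Holding:  Q/2 × H = 2,750/2 × $5.4 = $7,425.00
Total = $6,643.64 + $7,425.00 = $14,068.64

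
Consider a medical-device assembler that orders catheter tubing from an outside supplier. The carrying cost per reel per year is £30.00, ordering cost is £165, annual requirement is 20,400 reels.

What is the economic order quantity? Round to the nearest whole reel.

474 reels

Optimal lot size Q* = (2 × 20,400 × £165 / £30)^½ ≈ 473.71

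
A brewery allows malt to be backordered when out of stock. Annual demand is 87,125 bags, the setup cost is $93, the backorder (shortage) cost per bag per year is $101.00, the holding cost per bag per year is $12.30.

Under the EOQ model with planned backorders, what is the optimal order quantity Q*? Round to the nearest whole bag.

1,216 bags

Q* = √(2DS/H) · √((H + b)/b)
   = √(2 × 87,125 × 93 / 12.3) · √((12.3 + 101) / 101)
   = 1,147.824 × 1.0591 ≈ 1,215.71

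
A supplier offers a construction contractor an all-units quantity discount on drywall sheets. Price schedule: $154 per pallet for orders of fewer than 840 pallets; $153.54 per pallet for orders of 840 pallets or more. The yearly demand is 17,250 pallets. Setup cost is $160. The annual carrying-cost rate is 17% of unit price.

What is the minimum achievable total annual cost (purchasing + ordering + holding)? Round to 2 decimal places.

$2,662,813.47

H₁ = 17%×$154 = $26.1800;  H₂ = 17%×$153.54 = $26.1018
EOQ₁ = √(2×17,250×160/26.1800) = 459.18  (< 840, feasible at tier 1)
EOQ₂ = √(2×17,250×160/26.1018) = 459.87  (< 840 → use Q = 840 at tier-2 price)
TC(tier 1 (EOQ₁), Q≈459.2) = $2,668,521.38
TC(tier 2, Q≈840.0) = $2,662,813.47
Minimum at tier 2: $2,662,813.47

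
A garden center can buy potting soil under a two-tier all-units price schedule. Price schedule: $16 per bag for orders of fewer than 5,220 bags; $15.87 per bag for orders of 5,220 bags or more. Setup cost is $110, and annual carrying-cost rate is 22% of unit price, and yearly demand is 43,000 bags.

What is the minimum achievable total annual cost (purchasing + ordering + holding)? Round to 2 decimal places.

$692,428.68

H₁ = 22%×$16 = $3.5200;  H₂ = 22%×$15.87 = $3.4914
EOQ₁ = √(2×43,000×110/3.5200) = 1,639.36  (< 5,220, feasible at tier 1)
EOQ₂ = √(2×43,000×110/3.4914) = 1,646.06  (< 5,220 → use Q = 5,220 at tier-2 price)
TC(tier 1 (EOQ₁), Q≈1,639.4) = $693,770.55
TC(tier 2, Q≈5,220.0) = $692,428.68
Minimum at tier 2: $692,428.68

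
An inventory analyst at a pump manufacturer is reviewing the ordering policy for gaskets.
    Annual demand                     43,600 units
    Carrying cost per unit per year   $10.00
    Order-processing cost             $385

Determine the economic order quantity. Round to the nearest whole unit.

2DS/H = 2·43,600·385/10 = 3,357,200.00
EOQ = √3,357,200.00 ≈ 1,832.27

1,832 units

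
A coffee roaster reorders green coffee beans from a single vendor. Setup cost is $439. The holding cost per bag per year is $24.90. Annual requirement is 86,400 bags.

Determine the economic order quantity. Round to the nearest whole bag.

Q* = √(2·D·S / H) = √(2·86,400·439 / 24.9) = √3,046,554.2 ≈ 1,745.44

1,745 bags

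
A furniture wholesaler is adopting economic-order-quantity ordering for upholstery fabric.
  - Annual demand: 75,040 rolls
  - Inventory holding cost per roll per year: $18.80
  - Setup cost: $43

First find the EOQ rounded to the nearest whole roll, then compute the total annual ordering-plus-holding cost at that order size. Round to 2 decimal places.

$11,014.75

Q* = √(2·D·S / H) = √(2·75,040·43 / 18.8) = √343,268.1 ≈ 585.89 → Q = 586 rolls
Ordering: D/Q × S = 75,040/586 × $43 = $5,506.35
Holding:  Q/2 × H = 586/2 × $18.8 = $5,508.40
Total = $5,506.35 + $5,508.40 = $11,014.75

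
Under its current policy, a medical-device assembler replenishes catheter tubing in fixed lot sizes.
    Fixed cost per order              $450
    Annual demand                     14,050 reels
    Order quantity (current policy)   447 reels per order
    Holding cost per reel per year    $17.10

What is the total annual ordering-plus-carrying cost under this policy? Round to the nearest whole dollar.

$17,966

Orders/yr = 14,050/447 = 31.432; ordering cost = 31.432 × $450 = $14,144.30
Average inventory = 447/2 = 223.5; holding cost = 223.5 × $17.1 = $3,821.85
Total = $14,144.30 + $3,821.85 = $17,966.15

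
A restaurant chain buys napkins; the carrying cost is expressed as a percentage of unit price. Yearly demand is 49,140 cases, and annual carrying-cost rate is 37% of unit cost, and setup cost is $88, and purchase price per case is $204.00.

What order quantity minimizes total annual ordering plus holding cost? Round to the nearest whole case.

338 cases

Carrying cost H = $204 × 37% = $75.4800/case/yr
Optimal lot size Q* = (2 × 49,140 × $88 / $75.48)^½ ≈ 338.50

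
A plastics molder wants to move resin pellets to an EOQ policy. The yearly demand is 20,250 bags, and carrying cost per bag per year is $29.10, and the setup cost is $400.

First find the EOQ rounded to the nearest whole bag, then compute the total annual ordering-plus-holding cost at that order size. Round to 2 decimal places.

Q* = √(2·D·S / H) = √(2·20,250·400 / 29.1) = √556,701.0 ≈ 746.12 → Q = 746 bags
Ordering: D/Q × S = 20,250/746 × $400 = $10,857.91
Holding:  Q/2 × H = 746/2 × $29.1 = $10,854.30
Total = $10,857.91 + $10,854.30 = $21,712.21

$21,712.21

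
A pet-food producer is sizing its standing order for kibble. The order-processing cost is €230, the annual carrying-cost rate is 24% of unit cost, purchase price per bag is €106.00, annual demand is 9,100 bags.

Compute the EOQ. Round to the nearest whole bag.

406 bags

Carrying cost H = €106 × 24% = €25.4400/bag/yr
Q* = √(2·D·S / H) = √(2·9,100·230 / 25.44) = √164,544.0 ≈ 405.64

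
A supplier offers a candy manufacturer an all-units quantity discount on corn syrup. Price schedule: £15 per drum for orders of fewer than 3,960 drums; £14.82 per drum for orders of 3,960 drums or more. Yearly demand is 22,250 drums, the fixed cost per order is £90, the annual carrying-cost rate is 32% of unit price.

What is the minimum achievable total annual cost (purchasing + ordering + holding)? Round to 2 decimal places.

£338,134.52

H₁ = 32%×£15 = £4.8000;  H₂ = 32%×£14.82 = £4.7424
EOQ₁ = √(2×22,250×90/4.8000) = 913.44  (< 3,960, feasible at tier 1)
EOQ₂ = √(2×22,250×90/4.7424) = 918.97  (< 3,960 → use Q = 3,960 at tier-2 price)
TC(tier 1 (EOQ₁), Q≈913.4) = £338,134.52
TC(tier 2, Q≈3,960.0) = £339,640.63
Minimum at tier 1 (EOQ₁): £338,134.52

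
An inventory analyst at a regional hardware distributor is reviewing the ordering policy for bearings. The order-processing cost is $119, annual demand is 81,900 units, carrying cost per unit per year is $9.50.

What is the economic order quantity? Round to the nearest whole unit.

1,432 units

Optimal lot size Q* = (2 × 81,900 × $119 / $9.5)^½ ≈ 1,432.41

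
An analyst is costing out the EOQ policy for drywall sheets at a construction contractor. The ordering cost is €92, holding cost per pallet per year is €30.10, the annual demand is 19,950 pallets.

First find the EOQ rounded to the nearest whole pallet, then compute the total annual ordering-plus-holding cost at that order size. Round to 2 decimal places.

€10,511.48

EOQ = √(2DS/H) = √(2 × 19,950 × 92 / 30.1)
    = √(121,953.49) ≈ 349.22 → Q = 349 pallets
Orders/yr = 19,950/349 = 57.163; ordering cost = 57.163 × €92 = €5,259.03
Average inventory = 349/2 = 174.5; holding cost = 174.5 × €30.1 = €5,252.45
Total = €5,259.03 + €5,252.45 = €10,511.48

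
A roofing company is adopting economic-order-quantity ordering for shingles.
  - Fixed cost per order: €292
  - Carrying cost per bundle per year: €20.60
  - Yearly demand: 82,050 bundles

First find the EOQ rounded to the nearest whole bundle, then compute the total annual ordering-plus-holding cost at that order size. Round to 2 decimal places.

Optimal lot size Q* = (2 × 82,050 × €292 / €20.6)^½ ≈ 1,525.15 → Q = 1,525 bundles
Orders/yr = 82,050/1,525 = 53.803; ordering cost = 53.803 × €292 = €15,710.56
Average inventory = 1,525/2 = 762.5; holding cost = 762.5 × €20.6 = €15,707.50
Total = €15,710.56 + €15,707.50 = €31,418.06

€31,418.06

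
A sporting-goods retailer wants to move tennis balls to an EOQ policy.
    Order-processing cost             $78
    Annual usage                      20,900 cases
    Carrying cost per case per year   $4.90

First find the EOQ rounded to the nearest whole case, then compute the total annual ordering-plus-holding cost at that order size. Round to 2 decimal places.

Optimal lot size Q* = (2 × 20,900 × $78 / $4.9)^½ ≈ 815.71 → Q = 816 cases
Orders/yr = 20,900/816 = 25.613; ordering cost = 25.613 × $78 = $1,997.79
Average inventory = 816/2 = 408; holding cost = 408 × $4.9 = $1,999.20
Total = $1,997.79 + $1,999.20 = $3,996.99

$3,996.99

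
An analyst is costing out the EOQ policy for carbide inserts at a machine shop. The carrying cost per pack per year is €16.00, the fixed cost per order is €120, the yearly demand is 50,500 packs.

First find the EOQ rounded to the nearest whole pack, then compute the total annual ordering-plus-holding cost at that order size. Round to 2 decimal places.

EOQ = √(2DS/H) = √(2 × 50,500 × 120 / 16)
    = √(757,500.00) ≈ 870.34 → Q = 870 packs
Orders/yr = 50,500/870 = 58.046; ordering cost = 58.046 × €120 = €6,965.52
Average inventory = 870/2 = 435; holding cost = 435 × €16 = €6,960.00
Total = €6,965.52 + €6,960.00 = €13,925.52

€13,925.52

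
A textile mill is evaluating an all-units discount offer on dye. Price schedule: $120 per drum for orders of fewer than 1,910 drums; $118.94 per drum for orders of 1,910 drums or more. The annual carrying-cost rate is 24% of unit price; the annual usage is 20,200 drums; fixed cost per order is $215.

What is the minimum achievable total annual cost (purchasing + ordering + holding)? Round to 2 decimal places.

H₁ = 24%×$120 = $28.8000;  H₂ = 24%×$118.94 = $28.5456
EOQ₁ = √(2×20,200×215/28.8000) = 549.18  (< 1,910, feasible at tier 1)
EOQ₂ = √(2×20,200×215/28.5456) = 551.62  (< 1,910 → use Q = 1,910 at tier-2 price)
TC(tier 1 (EOQ₁), Q≈549.2) = $2,439,816.35
TC(tier 2, Q≈1,910.0) = $2,432,122.87
Minimum at tier 2: $2,432,122.87

$2,432,122.87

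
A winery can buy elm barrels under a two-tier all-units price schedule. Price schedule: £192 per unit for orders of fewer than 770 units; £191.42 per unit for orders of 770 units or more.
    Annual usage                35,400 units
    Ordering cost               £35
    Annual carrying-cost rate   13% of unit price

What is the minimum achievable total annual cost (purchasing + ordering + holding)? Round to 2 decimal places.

H₁ = 13%×£192 = £24.9600;  H₂ = 13%×£191.42 = £24.8846
EOQ₁ = √(2×35,400×35/24.9600) = 315.09  (< 770, feasible at tier 1)
EOQ₂ = √(2×35,400×35/24.8846) = 315.56  (< 770 → use Q = 770 at tier-2 price)
TC(tier 1 (EOQ₁), Q≈315.1) = £6,804,664.53
TC(tier 2, Q≈770.0) = £6,787,457.66
Minimum at tier 2: £6,787,457.66

£6,787,457.66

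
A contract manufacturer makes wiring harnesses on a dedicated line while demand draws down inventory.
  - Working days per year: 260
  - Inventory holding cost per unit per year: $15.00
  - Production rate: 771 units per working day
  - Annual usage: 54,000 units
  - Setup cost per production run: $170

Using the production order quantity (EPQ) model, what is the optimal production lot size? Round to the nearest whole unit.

1,294 units

Daily demand d = 54,000/260 = 207.692; p = 771; 1 − d/p = 0.73062
EPQ = √(2DS / (H(1 − d/p)))
    = √(2 × 54,000 × 170 / (15 × 0.73062)) ≈ 1,294.33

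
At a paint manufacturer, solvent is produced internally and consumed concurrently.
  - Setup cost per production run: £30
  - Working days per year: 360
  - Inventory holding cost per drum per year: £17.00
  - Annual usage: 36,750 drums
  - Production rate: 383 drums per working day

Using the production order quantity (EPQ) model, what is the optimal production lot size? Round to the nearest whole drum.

421 drums

Daily demand d = 36,750/360 = 102.083; p = 383; 1 − d/p = 0.73346
EPQ = √(2DS / (H(1 − d/p)))
    = √(2 × 36,750 × 30 / (17 × 0.73346)) ≈ 420.52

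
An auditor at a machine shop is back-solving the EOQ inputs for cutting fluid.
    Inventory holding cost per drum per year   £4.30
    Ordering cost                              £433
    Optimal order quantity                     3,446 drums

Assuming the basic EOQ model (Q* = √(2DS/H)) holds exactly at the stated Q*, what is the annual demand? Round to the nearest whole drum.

From Q* = √(2DS/H) ⇒ Q*² = 2DS/H.
D = Q²H / (2S) = 3,446² × 4.3 / (2 × 433) = 58,963.21

58,963 drums per year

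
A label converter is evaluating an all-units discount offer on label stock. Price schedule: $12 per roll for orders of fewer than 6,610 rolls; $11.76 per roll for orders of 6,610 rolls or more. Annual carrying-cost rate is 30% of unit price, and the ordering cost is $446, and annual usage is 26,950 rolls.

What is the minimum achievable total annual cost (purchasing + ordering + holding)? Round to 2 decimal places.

H₁ = 30%×$12 = $3.6000;  H₂ = 30%×$11.76 = $3.5280
EOQ₁ = √(2×26,950×446/3.6000) = 2,584.11  (< 6,610, feasible at tier 1)
EOQ₂ = √(2×26,950×446/3.5280) = 2,610.34  (< 6,610 → use Q = 6,610 at tier-2 price)
TC(tier 1 (EOQ₁), Q≈2,584.1) = $332,702.79
TC(tier 2, Q≈6,610.0) = $330,410.45
Minimum at tier 2: $330,410.45

$330,410.45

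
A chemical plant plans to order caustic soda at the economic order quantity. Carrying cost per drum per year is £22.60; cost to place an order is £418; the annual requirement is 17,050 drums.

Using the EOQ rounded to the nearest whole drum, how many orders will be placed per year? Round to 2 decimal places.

Q* = √(2·D·S / H) = √(2·17,050·418 / 22.6) = √630,699.1 ≈ 794.17 → Q = 794
Orders per year = D/Q = 17,050 / 794 = 21.474

21.47 orders per year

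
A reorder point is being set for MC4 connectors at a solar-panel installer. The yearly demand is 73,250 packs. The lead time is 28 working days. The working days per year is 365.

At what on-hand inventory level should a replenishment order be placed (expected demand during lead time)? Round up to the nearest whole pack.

Daily demand d = 73,250 / 365 = 200.685 packs/day
Demand during lead time = 200.685 × 28 = 5,619.18
Reorder point = 5,619.18 → round up

5,620 packs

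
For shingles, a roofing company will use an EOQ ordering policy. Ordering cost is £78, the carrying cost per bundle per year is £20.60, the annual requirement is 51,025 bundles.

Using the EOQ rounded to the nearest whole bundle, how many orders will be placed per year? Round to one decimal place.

82.0 orders per year

Q* = √(2·D·S / H) = √(2·51,025·78 / 20.6) = √386,402.9 ≈ 621.61 → Q = 622
N = D/Q = 51,025/622 ≈ 82.034 orders/yr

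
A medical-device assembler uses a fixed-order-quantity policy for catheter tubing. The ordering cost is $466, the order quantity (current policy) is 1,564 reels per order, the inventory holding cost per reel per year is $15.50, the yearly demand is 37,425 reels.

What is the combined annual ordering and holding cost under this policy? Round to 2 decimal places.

Annual ordering cost = (D/Q)·S = (37,425/1,564) × 466 = $11,150.93
Annual holding cost  = (Q/2)·H = (1,564/2) × 15.5 = $12,121.00
Total = $11,150.93 + $12,121.00 = $23,271.93

$23,271.93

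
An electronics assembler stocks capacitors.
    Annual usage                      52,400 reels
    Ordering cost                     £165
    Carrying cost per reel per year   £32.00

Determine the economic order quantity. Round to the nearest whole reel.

735 reels

Optimal lot size Q* = (2 × 52,400 × £165 / £32)^½ ≈ 735.10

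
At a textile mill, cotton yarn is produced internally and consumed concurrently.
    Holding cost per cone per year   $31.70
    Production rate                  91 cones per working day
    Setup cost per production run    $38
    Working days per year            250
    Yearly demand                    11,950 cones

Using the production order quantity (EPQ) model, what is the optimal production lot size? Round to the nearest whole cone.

246 cones

d = 11,950/250 = 47.8000 cones/day;  effective holding cost H(1 − d/p) = 31.7·(1 − 47.8000/91) = 15.04879
Q* = √(2DS / H_eff) = √(2·11,950·38 / 15.04879) ≈ 245.66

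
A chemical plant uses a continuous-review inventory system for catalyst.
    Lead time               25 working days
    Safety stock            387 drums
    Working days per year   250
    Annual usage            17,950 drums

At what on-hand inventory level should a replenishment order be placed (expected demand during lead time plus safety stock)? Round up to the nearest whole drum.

Daily demand d = 17,950 / 250 = 71.800 drums/day
Demand during lead time = 71.800 × 25 = 1,795.00
Reorder point = 1,795.00 + 387 = 2,182.00 → round up

2,182 drums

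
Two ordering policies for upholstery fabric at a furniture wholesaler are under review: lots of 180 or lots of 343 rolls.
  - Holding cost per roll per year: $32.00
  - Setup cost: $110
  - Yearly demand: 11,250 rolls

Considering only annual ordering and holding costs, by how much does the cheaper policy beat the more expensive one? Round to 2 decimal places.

TC(Q) = (D/Q)S + (Q/2)H
TC(180) = (11,250/180)×110 + (180/2)×32 = $9,755.00
TC(343) = (11,250/343)×110 + (343/2)×32 = $9,095.87
Cheaper: Q = 343.  Difference = $659.13

$659.13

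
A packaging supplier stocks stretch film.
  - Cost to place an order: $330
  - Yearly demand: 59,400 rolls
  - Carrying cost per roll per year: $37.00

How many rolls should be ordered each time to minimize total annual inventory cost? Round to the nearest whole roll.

Q* = √(2·D·S / H) = √(2·59,400·330 / 37) = √1,059,567.6 ≈ 1,029.35

1,029 rolls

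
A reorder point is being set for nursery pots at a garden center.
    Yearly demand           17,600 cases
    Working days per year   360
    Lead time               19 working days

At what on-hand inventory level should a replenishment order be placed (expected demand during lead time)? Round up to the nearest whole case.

Daily demand d = 17,600 / 360 = 48.889 cases/day
Demand during lead time = 48.889 × 19 = 928.89
Reorder point = 928.89 → round up

929 cases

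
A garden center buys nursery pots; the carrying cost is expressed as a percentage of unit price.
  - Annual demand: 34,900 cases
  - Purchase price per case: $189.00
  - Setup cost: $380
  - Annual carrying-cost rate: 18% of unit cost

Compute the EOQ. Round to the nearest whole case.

H = i·C = 0.18 × $189 = $34.0200 per case-year
Optimal lot size Q* = (2 × 34,900 × $380 / $34.02)^½ ≈ 882.98

883 cases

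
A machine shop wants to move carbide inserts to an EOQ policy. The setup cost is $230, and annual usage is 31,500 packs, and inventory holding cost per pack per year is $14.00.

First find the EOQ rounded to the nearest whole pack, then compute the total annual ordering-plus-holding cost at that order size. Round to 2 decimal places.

$14,242.89

Q* = √(2·D·S / H) = √(2·31,500·230 / 14) = √1,035,000.0 ≈ 1,017.35 → Q = 1,017 packs
Annual ordering cost = (D/Q)·S = (31,500/1,017) × 230 = $7,123.89
Annual holding cost  = (Q/2)·H = (1,017/2) × 14 = $7,119.00
Total = $7,123.89 + $7,119.00 = $14,242.89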